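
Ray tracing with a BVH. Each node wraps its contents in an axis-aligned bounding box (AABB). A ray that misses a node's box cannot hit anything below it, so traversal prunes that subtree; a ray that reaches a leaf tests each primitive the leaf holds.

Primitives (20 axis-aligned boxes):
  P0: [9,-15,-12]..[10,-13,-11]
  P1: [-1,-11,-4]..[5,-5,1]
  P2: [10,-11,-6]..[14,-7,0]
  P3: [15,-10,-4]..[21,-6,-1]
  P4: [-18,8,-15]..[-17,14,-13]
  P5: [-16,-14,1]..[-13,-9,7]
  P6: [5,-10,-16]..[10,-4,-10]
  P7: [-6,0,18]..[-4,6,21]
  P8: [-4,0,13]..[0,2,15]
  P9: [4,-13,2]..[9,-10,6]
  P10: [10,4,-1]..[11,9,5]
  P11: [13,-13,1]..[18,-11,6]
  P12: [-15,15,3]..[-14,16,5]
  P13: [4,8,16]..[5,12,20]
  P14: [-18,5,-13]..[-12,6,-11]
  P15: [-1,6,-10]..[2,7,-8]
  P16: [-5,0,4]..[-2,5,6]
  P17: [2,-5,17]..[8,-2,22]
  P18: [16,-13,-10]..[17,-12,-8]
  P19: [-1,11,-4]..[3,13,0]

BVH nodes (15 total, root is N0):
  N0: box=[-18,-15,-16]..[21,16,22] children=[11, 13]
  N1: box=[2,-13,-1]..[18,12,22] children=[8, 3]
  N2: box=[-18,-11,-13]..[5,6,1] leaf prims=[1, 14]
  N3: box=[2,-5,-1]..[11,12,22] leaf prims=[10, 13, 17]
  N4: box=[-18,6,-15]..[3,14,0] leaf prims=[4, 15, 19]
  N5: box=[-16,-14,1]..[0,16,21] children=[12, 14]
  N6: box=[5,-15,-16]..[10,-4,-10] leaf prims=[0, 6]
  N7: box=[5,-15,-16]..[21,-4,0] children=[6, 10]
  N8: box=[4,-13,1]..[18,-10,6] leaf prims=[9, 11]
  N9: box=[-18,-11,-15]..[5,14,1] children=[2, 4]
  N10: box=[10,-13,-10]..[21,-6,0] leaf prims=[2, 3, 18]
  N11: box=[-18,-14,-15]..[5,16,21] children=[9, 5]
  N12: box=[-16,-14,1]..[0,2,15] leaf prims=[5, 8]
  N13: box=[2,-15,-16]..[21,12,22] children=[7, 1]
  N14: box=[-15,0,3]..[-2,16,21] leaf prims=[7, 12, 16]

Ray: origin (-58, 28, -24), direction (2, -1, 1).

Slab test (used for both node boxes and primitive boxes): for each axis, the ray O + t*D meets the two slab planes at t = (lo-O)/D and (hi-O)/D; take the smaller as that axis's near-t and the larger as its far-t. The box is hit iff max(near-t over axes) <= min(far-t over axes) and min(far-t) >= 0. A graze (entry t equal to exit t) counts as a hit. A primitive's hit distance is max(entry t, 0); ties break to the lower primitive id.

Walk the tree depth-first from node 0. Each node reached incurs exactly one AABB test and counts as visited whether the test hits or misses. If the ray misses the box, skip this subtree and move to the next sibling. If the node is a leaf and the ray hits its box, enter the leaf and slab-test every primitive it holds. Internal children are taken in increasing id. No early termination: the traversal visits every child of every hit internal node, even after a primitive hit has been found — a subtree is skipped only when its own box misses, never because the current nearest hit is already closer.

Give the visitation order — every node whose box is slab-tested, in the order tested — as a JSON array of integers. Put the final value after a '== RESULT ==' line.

Walk:
N0 x:[20,79/2] y:[12,43] z:[8,46] -> hit [20,79/2], descend [11, 13]
  N11 x:[20,63/2] y:[12,42] z:[9,45] -> hit [20,63/2], descend [5, 9]
    N5 x:[21,29] y:[12,42] z:[25,45] -> hit [25,29], descend [12, 14]
      N12 x:[21,29] y:[26,42] z:[25,39] -> hit [26,29] leaf, test {P5(miss), P8(miss)}
      N14 x:[43/2,28] y:[12,28] z:[27,45] -> hit [27,28] leaf, test {P7(miss), P12(miss), P16@t=28}
    N9 x:[20,63/2] y:[14,39] z:[9,25] -> hit [20,25], descend [2, 4]
      N2 x:[20,63/2] y:[22,39] z:[11,25] -> hit [22,25] leaf, test {P1(miss), P14(miss)}
      N4 x:[20,61/2] y:[14,22] z:[9,24] -> hit [20,22] leaf, test {P4(miss), P15(miss), P19(miss)}
  N13 x:[30,79/2] y:[16,43] z:[8,46] -> hit [30,79/2], descend [1, 7]
    N1 x:[30,38] y:[16,41] z:[23,46] -> hit [30,38], descend [3, 8]
      N3 x:[30,69/2] y:[16,33] z:[23,46] -> hit [30,33] leaf, test {P10(miss), P13(miss), P17(miss)}
      N8 x:[31,38] y:[38,41] z:[25,30] -> miss, prune
    N7 x:[63/2,79/2] y:[32,43] z:[8,24] -> miss, prune

order=[0, 11, 5, 12, 14, 9, 2, 4, 13, 1, 3, 8, 7]  |boxes|=13  |leaves|=5  hit=P16

== RESULT ==
[0, 11, 5, 12, 14, 9, 2, 4, 13, 1, 3, 8, 7]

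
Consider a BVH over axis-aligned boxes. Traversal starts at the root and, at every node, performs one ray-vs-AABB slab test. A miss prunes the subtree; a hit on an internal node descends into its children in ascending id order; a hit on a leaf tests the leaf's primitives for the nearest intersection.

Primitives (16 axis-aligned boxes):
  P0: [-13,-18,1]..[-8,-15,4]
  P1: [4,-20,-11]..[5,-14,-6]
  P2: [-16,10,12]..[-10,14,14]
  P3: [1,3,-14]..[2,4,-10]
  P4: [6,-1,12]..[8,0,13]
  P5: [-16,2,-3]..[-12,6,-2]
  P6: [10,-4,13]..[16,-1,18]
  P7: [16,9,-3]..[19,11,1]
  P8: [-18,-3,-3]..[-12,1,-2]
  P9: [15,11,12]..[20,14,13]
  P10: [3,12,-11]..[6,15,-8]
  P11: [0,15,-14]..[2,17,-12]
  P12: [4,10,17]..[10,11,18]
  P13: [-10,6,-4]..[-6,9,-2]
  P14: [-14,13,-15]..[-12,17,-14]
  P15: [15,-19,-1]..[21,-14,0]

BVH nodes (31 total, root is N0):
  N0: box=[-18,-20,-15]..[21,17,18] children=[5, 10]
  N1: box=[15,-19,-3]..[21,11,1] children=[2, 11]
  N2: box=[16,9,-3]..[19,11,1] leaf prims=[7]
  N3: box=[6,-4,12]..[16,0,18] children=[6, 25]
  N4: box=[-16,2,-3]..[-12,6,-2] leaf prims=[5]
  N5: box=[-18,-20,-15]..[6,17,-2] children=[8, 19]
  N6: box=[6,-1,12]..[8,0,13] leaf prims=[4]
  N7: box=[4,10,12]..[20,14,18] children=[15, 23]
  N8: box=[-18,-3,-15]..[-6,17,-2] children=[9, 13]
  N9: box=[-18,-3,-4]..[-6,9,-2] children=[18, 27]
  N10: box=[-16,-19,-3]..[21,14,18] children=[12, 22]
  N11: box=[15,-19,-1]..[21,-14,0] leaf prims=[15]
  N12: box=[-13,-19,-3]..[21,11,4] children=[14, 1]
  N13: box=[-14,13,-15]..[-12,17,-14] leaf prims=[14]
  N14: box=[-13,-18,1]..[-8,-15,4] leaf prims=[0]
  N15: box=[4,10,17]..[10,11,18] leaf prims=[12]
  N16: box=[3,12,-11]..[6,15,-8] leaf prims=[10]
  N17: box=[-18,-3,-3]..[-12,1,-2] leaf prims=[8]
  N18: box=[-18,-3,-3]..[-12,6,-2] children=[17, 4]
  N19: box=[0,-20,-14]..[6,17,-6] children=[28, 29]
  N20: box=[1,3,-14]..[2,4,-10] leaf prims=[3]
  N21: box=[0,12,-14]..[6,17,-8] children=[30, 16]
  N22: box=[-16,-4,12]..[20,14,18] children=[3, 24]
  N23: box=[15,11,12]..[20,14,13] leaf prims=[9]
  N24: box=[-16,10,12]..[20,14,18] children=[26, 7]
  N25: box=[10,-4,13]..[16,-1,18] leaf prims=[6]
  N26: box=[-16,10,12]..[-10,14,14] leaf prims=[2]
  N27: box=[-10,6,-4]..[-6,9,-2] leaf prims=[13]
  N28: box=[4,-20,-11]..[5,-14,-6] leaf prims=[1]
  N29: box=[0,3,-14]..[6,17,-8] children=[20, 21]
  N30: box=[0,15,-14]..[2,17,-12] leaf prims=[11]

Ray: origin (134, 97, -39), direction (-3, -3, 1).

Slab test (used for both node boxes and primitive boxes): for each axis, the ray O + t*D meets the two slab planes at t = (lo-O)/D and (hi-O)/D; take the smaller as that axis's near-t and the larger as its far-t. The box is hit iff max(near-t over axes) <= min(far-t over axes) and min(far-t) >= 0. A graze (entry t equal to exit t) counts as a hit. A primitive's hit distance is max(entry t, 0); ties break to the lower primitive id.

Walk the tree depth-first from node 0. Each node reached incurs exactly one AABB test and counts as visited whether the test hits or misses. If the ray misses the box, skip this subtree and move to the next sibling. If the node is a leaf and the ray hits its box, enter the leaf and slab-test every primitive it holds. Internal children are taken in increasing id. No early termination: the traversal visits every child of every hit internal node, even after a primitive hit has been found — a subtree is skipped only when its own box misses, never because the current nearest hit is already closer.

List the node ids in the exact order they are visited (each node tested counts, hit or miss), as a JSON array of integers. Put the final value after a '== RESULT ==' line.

Traverse from the root:
N0 x:[113/3,152/3] y:[80/3,39] z:[24,57] -> hit [113/3,39], descend [5, 10]
  N5 x:[128/3,152/3] y:[80/3,39] z:[24,37] -> miss, prune
  N10 x:[113/3,50] y:[83/3,116/3] z:[36,57] -> hit [113/3,116/3], descend [12, 22]
    N12 x:[113/3,49] y:[86/3,116/3] z:[36,43] -> hit [113/3,116/3], descend [1, 14]
      N1 x:[113/3,119/3] y:[86/3,116/3] z:[36,40] -> hit [113/3,116/3], descend [2, 11]
        N2 x:[115/3,118/3] y:[86/3,88/3] z:[36,40] -> miss, prune
        N11 x:[113/3,119/3] y:[37,116/3] z:[38,39] -> hit [38,116/3] leaf, test {P15@t=38}
      N14 x:[142/3,49] y:[112/3,115/3] z:[40,43] -> miss, prune
    N22 x:[38,50] y:[83/3,101/3] z:[51,57] -> miss, prune

order=[0, 5, 10, 12, 1, 2, 11, 14, 22]  |boxes|=9  |leaves|=1  hit=P15

== RESULT ==
[0, 5, 10, 12, 1, 2, 11, 14, 22]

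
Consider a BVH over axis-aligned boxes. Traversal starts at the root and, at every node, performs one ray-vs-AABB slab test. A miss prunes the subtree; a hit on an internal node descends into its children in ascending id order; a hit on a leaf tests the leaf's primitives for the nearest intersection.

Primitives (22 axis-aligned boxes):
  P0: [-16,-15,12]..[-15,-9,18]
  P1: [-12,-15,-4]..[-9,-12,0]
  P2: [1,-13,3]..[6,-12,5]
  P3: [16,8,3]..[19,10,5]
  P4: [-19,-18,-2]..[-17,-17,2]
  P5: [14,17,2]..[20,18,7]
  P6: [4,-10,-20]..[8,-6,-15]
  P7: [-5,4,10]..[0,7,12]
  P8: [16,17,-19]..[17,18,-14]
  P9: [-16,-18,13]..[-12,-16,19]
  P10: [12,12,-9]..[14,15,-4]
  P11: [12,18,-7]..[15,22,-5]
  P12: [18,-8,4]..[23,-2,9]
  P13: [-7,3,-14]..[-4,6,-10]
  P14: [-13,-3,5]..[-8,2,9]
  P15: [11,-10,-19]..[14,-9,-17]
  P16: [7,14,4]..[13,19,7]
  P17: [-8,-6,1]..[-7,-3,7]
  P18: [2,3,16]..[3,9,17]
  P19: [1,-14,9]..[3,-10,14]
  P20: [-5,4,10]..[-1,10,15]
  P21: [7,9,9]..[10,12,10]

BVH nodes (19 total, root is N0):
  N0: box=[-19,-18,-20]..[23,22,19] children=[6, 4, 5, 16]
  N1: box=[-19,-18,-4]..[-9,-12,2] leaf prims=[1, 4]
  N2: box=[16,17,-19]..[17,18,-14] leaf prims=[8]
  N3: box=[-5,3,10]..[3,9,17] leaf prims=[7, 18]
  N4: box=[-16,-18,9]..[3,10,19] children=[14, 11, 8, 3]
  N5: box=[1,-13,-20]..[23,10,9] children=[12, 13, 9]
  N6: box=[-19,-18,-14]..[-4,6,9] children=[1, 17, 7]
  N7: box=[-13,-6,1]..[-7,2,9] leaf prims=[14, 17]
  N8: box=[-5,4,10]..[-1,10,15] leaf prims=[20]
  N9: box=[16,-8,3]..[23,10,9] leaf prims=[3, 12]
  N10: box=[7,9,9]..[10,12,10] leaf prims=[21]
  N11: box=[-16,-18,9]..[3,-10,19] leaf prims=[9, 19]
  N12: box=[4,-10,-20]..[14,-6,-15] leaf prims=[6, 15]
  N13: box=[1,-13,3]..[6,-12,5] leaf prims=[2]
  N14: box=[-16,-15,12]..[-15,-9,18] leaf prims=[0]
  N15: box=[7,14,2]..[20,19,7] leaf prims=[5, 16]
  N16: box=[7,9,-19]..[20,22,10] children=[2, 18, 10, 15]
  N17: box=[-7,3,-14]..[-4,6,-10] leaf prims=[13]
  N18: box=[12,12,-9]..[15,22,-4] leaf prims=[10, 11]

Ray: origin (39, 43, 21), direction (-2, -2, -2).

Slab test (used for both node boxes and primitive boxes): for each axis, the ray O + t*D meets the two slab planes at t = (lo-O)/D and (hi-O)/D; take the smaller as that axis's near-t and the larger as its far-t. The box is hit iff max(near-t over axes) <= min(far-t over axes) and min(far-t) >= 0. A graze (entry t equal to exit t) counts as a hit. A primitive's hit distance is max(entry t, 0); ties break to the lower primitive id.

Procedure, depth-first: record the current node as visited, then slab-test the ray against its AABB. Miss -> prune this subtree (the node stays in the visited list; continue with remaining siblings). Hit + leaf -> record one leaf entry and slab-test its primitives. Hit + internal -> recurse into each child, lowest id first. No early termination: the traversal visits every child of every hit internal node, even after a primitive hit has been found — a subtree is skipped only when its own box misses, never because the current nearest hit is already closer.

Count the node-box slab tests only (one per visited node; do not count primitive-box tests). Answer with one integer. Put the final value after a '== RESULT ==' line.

Traverse from the root:
N0 x:[8,29] y:[21/2,61/2] z:[1,41/2] -> hit [21/2,41/2], descend [4, 5, 6, 16]
  N4 x:[18,55/2] y:[33/2,61/2] z:[1,6] -> miss, prune
  N5 x:[8,19] y:[33/2,28] z:[6,41/2] -> hit [33/2,19], descend [9, 12, 13]
    N9 x:[8,23/2] y:[33/2,51/2] z:[6,9] -> miss, prune
    N12 x:[25/2,35/2] y:[49/2,53/2] z:[18,41/2] -> miss, prune
    N13 x:[33/2,19] y:[55/2,28] z:[8,9] -> miss, prune
  N6 x:[43/2,29] y:[37/2,61/2] z:[6,35/2] -> miss, prune
  N16 x:[19/2,16] y:[21/2,17] z:[11/2,20] -> hit [21/2,16], descend [2, 10, 15, 18]
    N2 x:[11,23/2] y:[25/2,13] z:[35/2,20] -> miss, prune
    N10 x:[29/2,16] y:[31/2,17] z:[11/2,6] -> miss, prune
    N15 x:[19/2,16] y:[12,29/2] z:[7,19/2] -> miss, prune
    N18 x:[12,27/2] y:[21/2,31/2] z:[25/2,15] -> hit [25/2,27/2] leaf, test {P10(miss), P11(miss)}

order=[0, 4, 5, 9, 12, 13, 6, 16, 2, 10, 15, 18]  |boxes|=12  |leaves|=1  hit=miss

== RESULT ==
12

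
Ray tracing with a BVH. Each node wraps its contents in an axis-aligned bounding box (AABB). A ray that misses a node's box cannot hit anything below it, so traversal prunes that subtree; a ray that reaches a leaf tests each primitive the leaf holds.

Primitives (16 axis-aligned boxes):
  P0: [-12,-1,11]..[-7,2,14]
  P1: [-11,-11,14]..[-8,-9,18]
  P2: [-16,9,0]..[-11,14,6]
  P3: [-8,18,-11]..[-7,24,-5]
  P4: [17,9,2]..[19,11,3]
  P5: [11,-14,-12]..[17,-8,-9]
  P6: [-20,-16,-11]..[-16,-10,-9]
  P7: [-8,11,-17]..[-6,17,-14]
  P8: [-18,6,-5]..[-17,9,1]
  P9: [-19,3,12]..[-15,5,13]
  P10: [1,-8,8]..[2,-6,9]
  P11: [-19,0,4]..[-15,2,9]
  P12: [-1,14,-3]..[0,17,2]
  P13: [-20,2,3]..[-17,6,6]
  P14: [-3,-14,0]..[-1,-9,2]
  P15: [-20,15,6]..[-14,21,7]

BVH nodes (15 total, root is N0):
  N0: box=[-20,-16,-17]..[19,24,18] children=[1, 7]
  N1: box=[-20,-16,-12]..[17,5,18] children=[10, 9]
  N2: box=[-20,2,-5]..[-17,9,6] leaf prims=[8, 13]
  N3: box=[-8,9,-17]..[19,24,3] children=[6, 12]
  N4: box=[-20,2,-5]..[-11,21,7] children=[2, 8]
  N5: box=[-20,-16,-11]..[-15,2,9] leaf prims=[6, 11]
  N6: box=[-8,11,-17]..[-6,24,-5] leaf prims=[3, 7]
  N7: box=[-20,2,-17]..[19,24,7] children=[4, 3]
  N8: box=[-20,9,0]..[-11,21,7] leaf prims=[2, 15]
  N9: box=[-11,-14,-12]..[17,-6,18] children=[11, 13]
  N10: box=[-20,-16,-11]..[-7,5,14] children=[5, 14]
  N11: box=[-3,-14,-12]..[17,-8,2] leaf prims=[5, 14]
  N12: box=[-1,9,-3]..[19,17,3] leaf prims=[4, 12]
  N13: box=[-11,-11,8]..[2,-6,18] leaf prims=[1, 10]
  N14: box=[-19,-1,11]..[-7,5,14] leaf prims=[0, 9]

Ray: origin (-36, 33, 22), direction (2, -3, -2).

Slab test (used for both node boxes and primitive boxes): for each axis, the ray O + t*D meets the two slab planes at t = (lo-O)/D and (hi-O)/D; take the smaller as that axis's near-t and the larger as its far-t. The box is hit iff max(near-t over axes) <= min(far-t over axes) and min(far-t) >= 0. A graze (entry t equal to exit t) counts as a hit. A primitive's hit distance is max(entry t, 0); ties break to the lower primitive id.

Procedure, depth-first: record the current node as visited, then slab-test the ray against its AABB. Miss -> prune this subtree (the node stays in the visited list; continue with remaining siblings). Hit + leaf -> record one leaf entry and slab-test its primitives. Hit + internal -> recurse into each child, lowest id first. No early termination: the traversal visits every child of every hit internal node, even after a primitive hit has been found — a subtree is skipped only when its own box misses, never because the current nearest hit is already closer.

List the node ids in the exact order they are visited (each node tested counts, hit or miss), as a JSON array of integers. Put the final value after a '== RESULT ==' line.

Traverse from the root:
N0 x:[8,55/2] y:[3,49/3] z:[2,39/2] -> hit [8,49/3], descend [1, 7]
  N1 x:[8,53/2] y:[28/3,49/3] z:[2,17] -> hit [28/3,49/3], descend [9, 10]
    N9 x:[25/2,53/2] y:[13,47/3] z:[2,17] -> hit [13,47/3], descend [11, 13]
      N11 x:[33/2,53/2] y:[41/3,47/3] z:[10,17] -> miss, prune
      N13 x:[25/2,19] y:[13,44/3] z:[2,7] -> miss, prune
    N10 x:[8,29/2] y:[28/3,49/3] z:[4,33/2] -> hit [28/3,29/2], descend [5, 14]
      N5 x:[8,21/2] y:[31/3,49/3] z:[13/2,33/2] -> hit [31/3,21/2] leaf, test {P6(miss), P11(miss)}
      N14 x:[17/2,29/2] y:[28/3,34/3] z:[4,11/2] -> miss, prune
  N7 x:[8,55/2] y:[3,31/3] z:[15/2,39/2] -> hit [8,31/3], descend [3, 4]
    N3 x:[14,55/2] y:[3,8] z:[19/2,39/2] -> miss, prune
    N4 x:[8,25/2] y:[4,31/3] z:[15/2,27/2] -> hit [8,31/3], descend [2, 8]
      N2 x:[8,19/2] y:[8,31/3] z:[8,27/2] -> hit [8,19/2] leaf, test {P8(miss), P13@t=9}
      N8 x:[8,25/2] y:[4,8] z:[15/2,11] -> hit [8,8] leaf, test {P2(miss), P15(miss)}

Visited [0, 1, 9, 11, 13, 10, 5, 14, 7, 3, 4, 2, 8]. Tests: 13 box, 3 leaf. Nearest: P13.

== RESULT ==
[0, 1, 9, 11, 13, 10, 5, 14, 7, 3, 4, 2, 8]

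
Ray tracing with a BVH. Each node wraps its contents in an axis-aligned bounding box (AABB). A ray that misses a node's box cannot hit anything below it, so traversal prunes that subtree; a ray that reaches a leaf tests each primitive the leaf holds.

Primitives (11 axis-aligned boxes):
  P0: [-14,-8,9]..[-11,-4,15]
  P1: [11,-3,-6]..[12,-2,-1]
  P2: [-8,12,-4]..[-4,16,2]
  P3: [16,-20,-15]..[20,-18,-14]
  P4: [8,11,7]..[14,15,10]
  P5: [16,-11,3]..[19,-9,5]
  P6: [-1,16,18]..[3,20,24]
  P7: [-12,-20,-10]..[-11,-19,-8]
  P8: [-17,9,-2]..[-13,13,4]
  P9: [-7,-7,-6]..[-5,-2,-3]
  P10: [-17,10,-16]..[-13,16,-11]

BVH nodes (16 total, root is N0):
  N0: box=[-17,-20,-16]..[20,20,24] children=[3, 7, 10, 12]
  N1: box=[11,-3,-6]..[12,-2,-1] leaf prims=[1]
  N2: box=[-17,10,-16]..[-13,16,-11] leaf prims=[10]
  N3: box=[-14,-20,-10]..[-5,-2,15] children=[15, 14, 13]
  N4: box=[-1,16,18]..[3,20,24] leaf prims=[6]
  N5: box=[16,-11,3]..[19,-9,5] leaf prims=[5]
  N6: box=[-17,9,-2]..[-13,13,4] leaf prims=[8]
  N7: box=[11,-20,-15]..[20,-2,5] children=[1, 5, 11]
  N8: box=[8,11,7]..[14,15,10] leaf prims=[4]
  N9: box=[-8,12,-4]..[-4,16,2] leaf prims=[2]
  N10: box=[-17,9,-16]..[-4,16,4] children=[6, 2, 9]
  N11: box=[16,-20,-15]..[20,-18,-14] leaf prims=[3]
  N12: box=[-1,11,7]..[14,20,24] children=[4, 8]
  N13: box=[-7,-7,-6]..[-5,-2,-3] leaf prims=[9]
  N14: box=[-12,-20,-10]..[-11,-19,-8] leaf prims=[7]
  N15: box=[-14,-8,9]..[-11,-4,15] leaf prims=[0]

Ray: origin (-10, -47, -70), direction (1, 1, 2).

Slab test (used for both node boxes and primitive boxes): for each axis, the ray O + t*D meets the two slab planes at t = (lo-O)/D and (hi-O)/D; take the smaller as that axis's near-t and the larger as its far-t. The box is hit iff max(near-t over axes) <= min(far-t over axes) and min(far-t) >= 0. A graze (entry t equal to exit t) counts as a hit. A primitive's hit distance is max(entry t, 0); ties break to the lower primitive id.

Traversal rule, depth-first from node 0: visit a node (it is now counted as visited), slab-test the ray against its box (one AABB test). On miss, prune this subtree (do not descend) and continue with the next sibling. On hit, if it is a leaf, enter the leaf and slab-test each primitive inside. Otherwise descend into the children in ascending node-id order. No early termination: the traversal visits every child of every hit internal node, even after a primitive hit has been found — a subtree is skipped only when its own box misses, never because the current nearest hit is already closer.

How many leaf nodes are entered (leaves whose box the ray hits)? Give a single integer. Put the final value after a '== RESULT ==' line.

Traverse from the root:
N0 x:[-7,30] y:[27,67] z:[27,47] -> hit [27,30], descend [3, 7, 10, 12]
  N3 x:[-4,5] y:[27,45] z:[30,85/2] -> miss, prune
  N7 x:[21,30] y:[27,45] z:[55/2,75/2] -> hit [55/2,30], descend [1, 5, 11]
    N1 x:[21,22] y:[44,45] z:[32,69/2] -> miss, prune
    N5 x:[26,29] y:[36,38] z:[73/2,75/2] -> miss, prune
    N11 x:[26,30] y:[27,29] z:[55/2,28] -> hit [55/2,28] leaf, test {P3@t=55/2}
  N10 x:[-7,6] y:[56,63] z:[27,37] -> miss, prune
  N12 x:[9,24] y:[58,67] z:[77/2,47] -> miss, prune

Visited [0, 3, 7, 1, 5, 11, 10, 12]. Tests: 8 box, 1 leaf. Nearest: P3.

== RESULT ==
1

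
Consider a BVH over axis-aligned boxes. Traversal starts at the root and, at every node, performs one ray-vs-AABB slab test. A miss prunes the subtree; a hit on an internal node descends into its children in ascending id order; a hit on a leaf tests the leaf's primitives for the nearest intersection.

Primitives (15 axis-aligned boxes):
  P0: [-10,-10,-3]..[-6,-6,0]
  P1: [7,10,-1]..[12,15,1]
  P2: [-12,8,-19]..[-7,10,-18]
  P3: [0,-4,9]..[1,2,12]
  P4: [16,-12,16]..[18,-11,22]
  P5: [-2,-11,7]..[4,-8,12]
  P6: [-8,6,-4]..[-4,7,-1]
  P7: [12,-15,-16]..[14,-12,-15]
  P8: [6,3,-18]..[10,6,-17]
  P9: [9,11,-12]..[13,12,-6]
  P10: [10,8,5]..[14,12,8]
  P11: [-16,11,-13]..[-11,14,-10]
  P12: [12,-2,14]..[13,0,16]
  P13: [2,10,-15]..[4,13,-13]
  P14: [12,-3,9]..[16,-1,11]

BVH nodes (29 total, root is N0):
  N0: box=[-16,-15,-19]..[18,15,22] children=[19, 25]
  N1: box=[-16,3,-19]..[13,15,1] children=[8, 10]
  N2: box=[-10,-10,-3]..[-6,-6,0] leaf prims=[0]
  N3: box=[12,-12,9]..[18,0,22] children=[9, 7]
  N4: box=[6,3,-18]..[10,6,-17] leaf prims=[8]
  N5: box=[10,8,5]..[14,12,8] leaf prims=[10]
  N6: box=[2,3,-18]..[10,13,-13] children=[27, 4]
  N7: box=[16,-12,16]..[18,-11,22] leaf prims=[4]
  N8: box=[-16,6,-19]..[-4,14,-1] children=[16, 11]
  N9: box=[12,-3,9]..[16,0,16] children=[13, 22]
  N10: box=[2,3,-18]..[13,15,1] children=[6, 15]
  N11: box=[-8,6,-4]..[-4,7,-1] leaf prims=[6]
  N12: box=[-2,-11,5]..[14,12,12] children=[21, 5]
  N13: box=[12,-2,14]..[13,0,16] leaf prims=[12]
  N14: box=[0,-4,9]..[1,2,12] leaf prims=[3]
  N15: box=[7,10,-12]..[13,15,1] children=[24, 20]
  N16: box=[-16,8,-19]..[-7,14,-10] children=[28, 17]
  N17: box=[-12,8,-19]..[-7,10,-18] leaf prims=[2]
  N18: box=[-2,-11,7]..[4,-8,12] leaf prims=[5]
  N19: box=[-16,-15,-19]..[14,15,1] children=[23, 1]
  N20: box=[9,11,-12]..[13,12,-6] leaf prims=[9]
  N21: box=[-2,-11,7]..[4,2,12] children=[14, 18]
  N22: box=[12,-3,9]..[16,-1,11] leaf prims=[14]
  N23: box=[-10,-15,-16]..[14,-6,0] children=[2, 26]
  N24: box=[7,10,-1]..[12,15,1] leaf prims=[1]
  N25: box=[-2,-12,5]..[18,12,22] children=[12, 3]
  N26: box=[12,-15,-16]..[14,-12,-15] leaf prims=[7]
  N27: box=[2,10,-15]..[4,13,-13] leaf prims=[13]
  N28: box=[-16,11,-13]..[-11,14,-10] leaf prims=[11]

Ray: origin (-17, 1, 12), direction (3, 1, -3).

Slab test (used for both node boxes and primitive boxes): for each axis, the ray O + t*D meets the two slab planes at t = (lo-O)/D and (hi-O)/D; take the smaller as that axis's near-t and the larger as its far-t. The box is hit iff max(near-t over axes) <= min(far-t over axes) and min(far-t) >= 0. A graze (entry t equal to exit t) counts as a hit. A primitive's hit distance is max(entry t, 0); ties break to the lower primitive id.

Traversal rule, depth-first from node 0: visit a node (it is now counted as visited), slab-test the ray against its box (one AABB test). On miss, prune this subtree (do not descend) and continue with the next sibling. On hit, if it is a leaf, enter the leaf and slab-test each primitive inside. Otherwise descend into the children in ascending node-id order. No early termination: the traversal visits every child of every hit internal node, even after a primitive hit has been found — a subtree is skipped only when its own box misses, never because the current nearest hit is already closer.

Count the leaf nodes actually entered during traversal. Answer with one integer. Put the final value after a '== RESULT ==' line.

Trace the traversal:
N0 x:[1/3,35/3] y:[-16,14] z:[-10/3,31/3] -> hit [1/3,31/3], descend [19, 25]
  N19 x:[1/3,31/3] y:[-16,14] z:[11/3,31/3] -> hit [11/3,31/3], descend [1, 23]
    N1 x:[1/3,10] y:[2,14] z:[11/3,31/3] -> hit [11/3,10], descend [8, 10]
      N8 x:[1/3,13/3] y:[5,13] z:[13/3,31/3] -> miss, prune
      N10 x:[19/3,10] y:[2,14] z:[11/3,10] -> hit [19/3,10], descend [6, 15]
        N6 x:[19/3,9] y:[2,12] z:[25/3,10] -> hit [25/3,9], descend [4, 27]
          N4 x:[23/3,9] y:[2,5] z:[29/3,10] -> miss, prune
          N27 x:[19/3,7] y:[9,12] z:[25/3,9] -> miss, prune
        N15 x:[8,10] y:[9,14] z:[11/3,8] -> miss, prune
    N23 x:[7/3,31/3] y:[-16,-7] z:[4,28/3] -> miss, prune
  N25 x:[5,35/3] y:[-13,11] z:[-10/3,7/3] -> miss, prune

order=[0, 19, 1, 8, 10, 6, 4, 27, 15, 23, 25]  |boxes|=11  |leaves|=0  hit=miss

== RESULT ==
0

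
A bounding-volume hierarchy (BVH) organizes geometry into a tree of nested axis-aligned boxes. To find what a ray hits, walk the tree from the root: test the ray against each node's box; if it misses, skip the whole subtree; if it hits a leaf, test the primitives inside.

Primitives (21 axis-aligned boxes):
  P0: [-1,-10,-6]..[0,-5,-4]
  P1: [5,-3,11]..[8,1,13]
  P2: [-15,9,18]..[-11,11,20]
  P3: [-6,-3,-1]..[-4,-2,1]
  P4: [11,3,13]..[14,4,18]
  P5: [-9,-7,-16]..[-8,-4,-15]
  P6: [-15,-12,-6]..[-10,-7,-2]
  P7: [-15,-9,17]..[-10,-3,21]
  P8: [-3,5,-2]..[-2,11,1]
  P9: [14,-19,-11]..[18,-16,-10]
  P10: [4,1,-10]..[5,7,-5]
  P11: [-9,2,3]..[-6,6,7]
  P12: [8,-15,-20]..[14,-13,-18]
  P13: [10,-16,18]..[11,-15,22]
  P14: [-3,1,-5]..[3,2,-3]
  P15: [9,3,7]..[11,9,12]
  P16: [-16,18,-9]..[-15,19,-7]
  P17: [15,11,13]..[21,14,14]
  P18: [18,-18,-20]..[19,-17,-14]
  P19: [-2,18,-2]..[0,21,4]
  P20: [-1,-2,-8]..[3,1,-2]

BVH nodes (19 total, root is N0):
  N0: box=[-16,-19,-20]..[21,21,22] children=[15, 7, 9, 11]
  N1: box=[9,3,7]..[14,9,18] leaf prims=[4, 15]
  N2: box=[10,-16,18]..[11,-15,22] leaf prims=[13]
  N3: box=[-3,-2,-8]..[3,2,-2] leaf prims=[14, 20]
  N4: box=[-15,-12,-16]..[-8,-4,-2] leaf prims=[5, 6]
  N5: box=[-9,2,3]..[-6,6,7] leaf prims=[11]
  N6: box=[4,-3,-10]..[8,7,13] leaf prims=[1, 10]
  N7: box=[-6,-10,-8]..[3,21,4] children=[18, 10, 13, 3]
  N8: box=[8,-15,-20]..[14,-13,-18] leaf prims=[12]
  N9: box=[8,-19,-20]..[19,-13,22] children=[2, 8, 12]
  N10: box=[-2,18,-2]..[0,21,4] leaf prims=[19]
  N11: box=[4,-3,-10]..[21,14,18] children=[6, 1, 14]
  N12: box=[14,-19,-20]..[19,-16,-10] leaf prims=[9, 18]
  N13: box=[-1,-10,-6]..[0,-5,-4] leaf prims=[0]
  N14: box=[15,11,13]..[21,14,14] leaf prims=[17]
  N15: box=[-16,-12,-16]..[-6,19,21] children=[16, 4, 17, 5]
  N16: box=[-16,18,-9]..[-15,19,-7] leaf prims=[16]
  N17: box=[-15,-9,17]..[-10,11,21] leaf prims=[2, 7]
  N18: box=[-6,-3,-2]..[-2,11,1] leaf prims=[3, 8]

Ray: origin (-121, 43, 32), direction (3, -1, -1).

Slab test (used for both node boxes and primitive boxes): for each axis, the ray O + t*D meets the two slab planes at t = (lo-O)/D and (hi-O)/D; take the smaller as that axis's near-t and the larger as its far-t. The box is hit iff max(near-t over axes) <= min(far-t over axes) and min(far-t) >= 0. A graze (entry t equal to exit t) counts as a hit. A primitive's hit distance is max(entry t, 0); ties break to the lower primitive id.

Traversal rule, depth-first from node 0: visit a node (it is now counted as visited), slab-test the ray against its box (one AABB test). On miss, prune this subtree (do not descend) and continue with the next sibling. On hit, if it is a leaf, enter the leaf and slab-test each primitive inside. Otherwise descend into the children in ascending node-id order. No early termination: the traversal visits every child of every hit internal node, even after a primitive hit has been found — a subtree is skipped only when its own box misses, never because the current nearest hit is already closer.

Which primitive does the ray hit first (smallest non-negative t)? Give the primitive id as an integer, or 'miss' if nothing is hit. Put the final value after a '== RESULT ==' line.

Traverse from the root:
N0 x:[35,142/3] y:[22,62] z:[10,52] -> hit [35,142/3], descend [7, 9, 11, 15]
  N7 x:[115/3,124/3] y:[22,53] z:[28,40] -> hit [115/3,40], descend [3, 10, 13, 18]
    N3 x:[118/3,124/3] y:[41,45] z:[34,40] -> miss, prune
    N10 x:[119/3,121/3] y:[22,25] z:[28,34] -> miss, prune
    N13 x:[40,121/3] y:[48,53] z:[36,38] -> miss, prune
    N18 x:[115/3,119/3] y:[32,46] z:[31,34] -> miss, prune
  N9 x:[43,140/3] y:[56,62] z:[10,52] -> miss, prune
  N11 x:[125/3,142/3] y:[29,46] z:[14,42] -> hit [125/3,42], descend [1, 6, 14]
    N1 x:[130/3,45] y:[34,40] z:[14,25] -> miss, prune
    N6 x:[125/3,43] y:[36,46] z:[19,42] -> hit [125/3,42] leaf, test {P1(miss), P10@t=125/3}
    N14 x:[136/3,142/3] y:[29,32] z:[18,19] -> miss, prune
  N15 x:[35,115/3] y:[24,55] z:[11,48] -> hit [35,115/3], descend [4, 5, 16, 17]
    N4 x:[106/3,113/3] y:[47,55] z:[34,48] -> miss, prune
    N5 x:[112/3,115/3] y:[37,41] z:[25,29] -> miss, prune
    N16 x:[35,106/3] y:[24,25] z:[39,41] -> miss, prune
    N17 x:[106/3,37] y:[32,52] z:[11,15] -> miss, prune

16 AABB tests over nodes [0, 7, 3, 10, 13, 18, 9, 11, 1, 6, 14, 15, 4, 5, 16, 17]; 1 leaf entered; closest P10.

== RESULT ==
10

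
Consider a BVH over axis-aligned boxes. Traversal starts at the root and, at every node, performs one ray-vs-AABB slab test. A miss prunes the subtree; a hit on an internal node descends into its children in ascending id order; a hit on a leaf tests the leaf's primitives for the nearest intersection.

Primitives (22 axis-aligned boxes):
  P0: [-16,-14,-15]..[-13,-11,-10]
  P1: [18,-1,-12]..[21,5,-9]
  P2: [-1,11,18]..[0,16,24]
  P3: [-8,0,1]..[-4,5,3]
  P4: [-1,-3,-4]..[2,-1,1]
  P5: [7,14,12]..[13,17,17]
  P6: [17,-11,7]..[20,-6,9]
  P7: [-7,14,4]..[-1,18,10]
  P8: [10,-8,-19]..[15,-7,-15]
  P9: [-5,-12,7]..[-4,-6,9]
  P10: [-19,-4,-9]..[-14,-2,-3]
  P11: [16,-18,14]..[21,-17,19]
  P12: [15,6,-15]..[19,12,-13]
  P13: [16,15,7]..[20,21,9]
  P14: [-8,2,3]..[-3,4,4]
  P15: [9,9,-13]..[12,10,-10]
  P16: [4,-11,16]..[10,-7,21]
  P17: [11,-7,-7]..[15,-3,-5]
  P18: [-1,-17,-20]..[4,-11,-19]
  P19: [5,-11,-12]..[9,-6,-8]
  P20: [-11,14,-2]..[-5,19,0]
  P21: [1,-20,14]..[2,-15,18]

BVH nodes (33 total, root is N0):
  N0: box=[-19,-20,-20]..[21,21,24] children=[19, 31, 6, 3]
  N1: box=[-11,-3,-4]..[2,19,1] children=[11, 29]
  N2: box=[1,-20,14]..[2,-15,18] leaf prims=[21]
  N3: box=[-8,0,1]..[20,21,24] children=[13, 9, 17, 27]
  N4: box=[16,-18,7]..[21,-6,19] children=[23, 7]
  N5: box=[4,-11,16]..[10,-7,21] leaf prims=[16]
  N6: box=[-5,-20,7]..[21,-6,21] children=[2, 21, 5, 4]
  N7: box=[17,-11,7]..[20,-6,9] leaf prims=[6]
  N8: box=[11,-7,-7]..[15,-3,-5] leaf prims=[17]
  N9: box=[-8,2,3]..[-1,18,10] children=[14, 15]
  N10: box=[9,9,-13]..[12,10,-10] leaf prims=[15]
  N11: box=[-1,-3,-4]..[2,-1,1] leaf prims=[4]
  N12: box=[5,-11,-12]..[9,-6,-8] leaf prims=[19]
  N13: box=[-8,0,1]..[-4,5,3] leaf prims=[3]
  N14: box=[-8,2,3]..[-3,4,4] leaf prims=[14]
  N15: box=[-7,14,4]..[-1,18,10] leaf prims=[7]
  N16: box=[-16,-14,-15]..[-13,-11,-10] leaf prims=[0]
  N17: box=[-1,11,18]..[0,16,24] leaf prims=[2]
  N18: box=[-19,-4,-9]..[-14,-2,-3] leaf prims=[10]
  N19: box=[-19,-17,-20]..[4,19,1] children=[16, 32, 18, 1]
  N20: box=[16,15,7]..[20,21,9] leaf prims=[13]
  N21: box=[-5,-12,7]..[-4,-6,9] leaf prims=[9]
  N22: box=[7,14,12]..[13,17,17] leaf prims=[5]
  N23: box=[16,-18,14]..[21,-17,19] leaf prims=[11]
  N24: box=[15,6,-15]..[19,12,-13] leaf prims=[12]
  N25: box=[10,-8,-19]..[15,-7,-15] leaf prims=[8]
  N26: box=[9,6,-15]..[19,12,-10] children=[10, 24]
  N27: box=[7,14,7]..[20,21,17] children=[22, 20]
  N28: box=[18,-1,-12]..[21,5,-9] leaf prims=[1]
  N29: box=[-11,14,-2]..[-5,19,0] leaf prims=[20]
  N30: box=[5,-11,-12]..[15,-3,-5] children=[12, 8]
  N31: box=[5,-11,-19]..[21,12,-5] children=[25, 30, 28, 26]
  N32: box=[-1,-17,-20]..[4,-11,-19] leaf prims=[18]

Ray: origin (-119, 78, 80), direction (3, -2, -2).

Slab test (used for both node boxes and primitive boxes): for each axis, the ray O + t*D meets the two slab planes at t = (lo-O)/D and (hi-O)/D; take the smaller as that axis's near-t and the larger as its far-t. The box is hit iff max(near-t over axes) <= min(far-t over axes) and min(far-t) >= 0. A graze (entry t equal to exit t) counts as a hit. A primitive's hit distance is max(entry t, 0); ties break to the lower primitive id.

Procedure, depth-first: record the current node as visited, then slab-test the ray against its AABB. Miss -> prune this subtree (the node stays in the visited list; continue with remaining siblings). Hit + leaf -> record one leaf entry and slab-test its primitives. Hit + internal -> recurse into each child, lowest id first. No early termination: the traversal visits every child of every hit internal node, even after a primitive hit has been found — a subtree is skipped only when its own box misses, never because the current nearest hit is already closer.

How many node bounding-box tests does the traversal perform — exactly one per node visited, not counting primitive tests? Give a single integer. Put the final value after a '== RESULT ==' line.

Trace the traversal:
N0 x:[100/3,140/3] y:[57/2,49] z:[28,50] -> hit [100/3,140/3], descend [3, 6, 19, 31]
  N3 x:[37,139/3] y:[57/2,39] z:[28,79/2] -> hit [37,39], descend [9, 13, 17, 27]
    N9 x:[37,118/3] y:[30,38] z:[35,77/2] -> hit [37,38], descend [14, 15]
      N14 x:[37,116/3] y:[37,38] z:[38,77/2] -> hit [38,38] leaf, test {P14@t=38}
      N15 x:[112/3,118/3] y:[30,32] z:[35,38] -> miss, prune
    N13 x:[37,115/3] y:[73/2,39] z:[77/2,79/2] -> miss, prune
    N17 x:[118/3,119/3] y:[31,67/2] z:[28,31] -> miss, prune
    N27 x:[42,139/3] y:[57/2,32] z:[63/2,73/2] -> miss, prune
  N6 x:[38,140/3] y:[42,49] z:[59/2,73/2] -> miss, prune
  N19 x:[100/3,41] y:[59/2,95/2] z:[79/2,50] -> hit [79/2,41], descend [1, 16, 18, 32]
    N1 x:[36,121/3] y:[59/2,81/2] z:[79/2,42] -> hit [79/2,121/3], descend [11, 29]
      N11 x:[118/3,121/3] y:[79/2,81/2] z:[79/2,42] -> hit [79/2,121/3] leaf, test {P4@t=79/2}
      N29 x:[36,38] y:[59/2,32] z:[40,41] -> miss, prune
    N16 x:[103/3,106/3] y:[89/2,46] z:[45,95/2] -> miss, prune
    N18 x:[100/3,35] y:[40,41] z:[83/2,89/2] -> miss, prune
    N32 x:[118/3,41] y:[89/2,95/2] z:[99/2,50] -> miss, prune
  N31 x:[124/3,140/3] y:[33,89/2] z:[85/2,99/2] -> hit [85/2,89/2], descend [25, 26, 28, 30]
    N25 x:[43,134/3] y:[85/2,43] z:[95/2,99/2] -> miss, prune
    N26 x:[128/3,46] y:[33,36] z:[45,95/2] -> miss, prune
    N28 x:[137/3,140/3] y:[73/2,79/2] z:[89/2,46] -> miss, prune
    N30 x:[124/3,134/3] y:[81/2,89/2] z:[85/2,46] -> hit [85/2,89/2], descend [8, 12]
      N8 x:[130/3,134/3] y:[81/2,85/2] z:[85/2,87/2] -> miss, prune
      N12 x:[124/3,128/3] y:[42,89/2] z:[44,46] -> miss, prune

23 AABB tests over nodes [0, 3, 9, 14, 15, 13, 17, 27, 6, 19, 1, 11, 29, 16, 18, 32, 31, 25, 26, 28, 30, 8, 12]; 2 leaves entered; closest P14.

== RESULT ==
23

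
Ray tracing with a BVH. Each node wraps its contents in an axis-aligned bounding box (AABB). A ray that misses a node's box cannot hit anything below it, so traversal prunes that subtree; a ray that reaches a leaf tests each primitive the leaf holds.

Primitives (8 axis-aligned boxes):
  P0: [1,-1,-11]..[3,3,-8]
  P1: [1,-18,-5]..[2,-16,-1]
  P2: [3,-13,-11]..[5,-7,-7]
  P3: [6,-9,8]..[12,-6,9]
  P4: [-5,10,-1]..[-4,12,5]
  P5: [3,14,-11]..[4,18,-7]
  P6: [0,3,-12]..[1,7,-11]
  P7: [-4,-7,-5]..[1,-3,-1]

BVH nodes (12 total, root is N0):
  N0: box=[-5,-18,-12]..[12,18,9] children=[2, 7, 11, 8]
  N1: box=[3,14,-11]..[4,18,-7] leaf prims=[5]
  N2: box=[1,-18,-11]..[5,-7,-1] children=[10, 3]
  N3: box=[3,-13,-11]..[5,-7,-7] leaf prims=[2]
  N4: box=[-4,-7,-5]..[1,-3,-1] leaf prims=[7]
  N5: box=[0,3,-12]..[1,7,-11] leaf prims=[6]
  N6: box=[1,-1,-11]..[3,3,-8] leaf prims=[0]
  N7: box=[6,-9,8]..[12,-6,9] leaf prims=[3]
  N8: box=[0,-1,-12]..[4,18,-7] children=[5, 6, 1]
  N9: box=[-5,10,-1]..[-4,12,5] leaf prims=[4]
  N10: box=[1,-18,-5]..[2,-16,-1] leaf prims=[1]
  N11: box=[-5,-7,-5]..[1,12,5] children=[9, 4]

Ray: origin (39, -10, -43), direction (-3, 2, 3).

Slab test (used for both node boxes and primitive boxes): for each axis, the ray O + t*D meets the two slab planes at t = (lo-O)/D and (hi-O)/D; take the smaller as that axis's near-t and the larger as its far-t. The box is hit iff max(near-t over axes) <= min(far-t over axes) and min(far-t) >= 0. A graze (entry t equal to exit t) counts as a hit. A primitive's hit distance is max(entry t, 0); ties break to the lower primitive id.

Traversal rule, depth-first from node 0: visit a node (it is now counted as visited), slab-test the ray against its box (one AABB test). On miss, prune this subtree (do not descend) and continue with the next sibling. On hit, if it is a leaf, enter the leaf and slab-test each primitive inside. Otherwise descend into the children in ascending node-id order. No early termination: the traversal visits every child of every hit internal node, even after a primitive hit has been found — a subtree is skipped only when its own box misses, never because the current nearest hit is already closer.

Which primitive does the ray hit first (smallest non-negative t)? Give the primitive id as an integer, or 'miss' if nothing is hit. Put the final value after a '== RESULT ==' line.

Trace the traversal:
N0 x:[9,44/3] y:[-4,14] z:[31/3,52/3] -> hit [31/3,14], descend [2, 7, 8, 11]
  N2 x:[34/3,38/3] y:[-4,3/2] z:[32/3,14] -> miss, prune
  N7 x:[9,11] y:[1/2,2] z:[17,52/3] -> miss, prune
  N8 x:[35/3,13] y:[9/2,14] z:[31/3,12] -> hit [35/3,12], descend [1, 5, 6]
    N1 x:[35/3,12] y:[12,14] z:[32/3,12] -> hit [12,12] leaf, test {P5@t=12}
    N5 x:[38/3,13] y:[13/2,17/2] z:[31/3,32/3] -> miss, prune
    N6 x:[12,38/3] y:[9/2,13/2] z:[32/3,35/3] -> miss, prune
  N11 x:[38/3,44/3] y:[3/2,11] z:[38/3,16] -> miss, prune

Visited [0, 2, 7, 8, 1, 5, 6, 11]. Tests: 8 box, 1 leaf. Nearest: P5.

== RESULT ==
5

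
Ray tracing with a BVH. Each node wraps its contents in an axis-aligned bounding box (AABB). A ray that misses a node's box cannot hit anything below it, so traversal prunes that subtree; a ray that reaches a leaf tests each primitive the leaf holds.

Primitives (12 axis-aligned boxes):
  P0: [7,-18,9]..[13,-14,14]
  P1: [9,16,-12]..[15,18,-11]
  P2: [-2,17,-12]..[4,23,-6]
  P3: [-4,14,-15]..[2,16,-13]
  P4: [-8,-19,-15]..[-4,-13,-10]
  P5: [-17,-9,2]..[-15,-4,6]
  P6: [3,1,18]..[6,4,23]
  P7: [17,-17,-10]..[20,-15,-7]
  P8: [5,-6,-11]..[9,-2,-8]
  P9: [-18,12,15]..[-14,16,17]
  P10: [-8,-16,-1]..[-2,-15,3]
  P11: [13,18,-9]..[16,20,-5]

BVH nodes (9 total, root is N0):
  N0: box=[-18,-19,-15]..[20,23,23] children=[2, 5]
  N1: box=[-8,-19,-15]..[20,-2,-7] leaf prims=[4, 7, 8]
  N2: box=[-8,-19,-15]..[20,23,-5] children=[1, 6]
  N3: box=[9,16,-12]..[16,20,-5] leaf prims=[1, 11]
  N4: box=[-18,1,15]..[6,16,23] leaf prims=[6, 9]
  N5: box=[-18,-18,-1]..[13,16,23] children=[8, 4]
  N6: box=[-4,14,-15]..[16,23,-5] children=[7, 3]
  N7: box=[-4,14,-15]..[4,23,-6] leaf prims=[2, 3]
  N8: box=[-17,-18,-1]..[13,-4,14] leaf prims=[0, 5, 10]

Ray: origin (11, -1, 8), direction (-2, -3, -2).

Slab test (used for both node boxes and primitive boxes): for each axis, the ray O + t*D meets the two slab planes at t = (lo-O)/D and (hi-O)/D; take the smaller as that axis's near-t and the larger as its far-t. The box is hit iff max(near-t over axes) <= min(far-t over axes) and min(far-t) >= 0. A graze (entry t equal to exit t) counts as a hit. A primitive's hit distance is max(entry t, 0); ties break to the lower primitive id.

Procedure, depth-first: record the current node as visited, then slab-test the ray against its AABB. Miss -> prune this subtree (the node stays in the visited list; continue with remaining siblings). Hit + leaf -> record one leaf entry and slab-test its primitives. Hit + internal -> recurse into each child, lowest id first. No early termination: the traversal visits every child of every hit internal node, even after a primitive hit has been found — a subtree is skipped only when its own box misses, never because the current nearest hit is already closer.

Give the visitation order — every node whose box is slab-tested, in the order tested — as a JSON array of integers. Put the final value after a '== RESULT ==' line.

Traverse from the root:
N0 x:[-9/2,29/2] y:[-8,6] z:[-15/2,23/2] -> hit [-9/2,6], descend [2, 5]
  N2 x:[-9/2,19/2] y:[-8,6] z:[13/2,23/2] -> miss, prune
  N5 x:[-1,29/2] y:[-17/3,17/3] z:[-15/2,9/2] -> hit [-1,9/2], descend [4, 8]
    N4 x:[5/2,29/2] y:[-17/3,-2/3] z:[-15/2,-7/2] -> miss, prune
    N8 x:[-1,14] y:[1,17/3] z:[-3,9/2] -> hit [1,9/2] leaf, test {P0(miss), P5(miss), P10(miss)}

order=[0, 2, 5, 4, 8]  |boxes|=5  |leaves|=1  hit=miss

== RESULT ==
[0, 2, 5, 4, 8]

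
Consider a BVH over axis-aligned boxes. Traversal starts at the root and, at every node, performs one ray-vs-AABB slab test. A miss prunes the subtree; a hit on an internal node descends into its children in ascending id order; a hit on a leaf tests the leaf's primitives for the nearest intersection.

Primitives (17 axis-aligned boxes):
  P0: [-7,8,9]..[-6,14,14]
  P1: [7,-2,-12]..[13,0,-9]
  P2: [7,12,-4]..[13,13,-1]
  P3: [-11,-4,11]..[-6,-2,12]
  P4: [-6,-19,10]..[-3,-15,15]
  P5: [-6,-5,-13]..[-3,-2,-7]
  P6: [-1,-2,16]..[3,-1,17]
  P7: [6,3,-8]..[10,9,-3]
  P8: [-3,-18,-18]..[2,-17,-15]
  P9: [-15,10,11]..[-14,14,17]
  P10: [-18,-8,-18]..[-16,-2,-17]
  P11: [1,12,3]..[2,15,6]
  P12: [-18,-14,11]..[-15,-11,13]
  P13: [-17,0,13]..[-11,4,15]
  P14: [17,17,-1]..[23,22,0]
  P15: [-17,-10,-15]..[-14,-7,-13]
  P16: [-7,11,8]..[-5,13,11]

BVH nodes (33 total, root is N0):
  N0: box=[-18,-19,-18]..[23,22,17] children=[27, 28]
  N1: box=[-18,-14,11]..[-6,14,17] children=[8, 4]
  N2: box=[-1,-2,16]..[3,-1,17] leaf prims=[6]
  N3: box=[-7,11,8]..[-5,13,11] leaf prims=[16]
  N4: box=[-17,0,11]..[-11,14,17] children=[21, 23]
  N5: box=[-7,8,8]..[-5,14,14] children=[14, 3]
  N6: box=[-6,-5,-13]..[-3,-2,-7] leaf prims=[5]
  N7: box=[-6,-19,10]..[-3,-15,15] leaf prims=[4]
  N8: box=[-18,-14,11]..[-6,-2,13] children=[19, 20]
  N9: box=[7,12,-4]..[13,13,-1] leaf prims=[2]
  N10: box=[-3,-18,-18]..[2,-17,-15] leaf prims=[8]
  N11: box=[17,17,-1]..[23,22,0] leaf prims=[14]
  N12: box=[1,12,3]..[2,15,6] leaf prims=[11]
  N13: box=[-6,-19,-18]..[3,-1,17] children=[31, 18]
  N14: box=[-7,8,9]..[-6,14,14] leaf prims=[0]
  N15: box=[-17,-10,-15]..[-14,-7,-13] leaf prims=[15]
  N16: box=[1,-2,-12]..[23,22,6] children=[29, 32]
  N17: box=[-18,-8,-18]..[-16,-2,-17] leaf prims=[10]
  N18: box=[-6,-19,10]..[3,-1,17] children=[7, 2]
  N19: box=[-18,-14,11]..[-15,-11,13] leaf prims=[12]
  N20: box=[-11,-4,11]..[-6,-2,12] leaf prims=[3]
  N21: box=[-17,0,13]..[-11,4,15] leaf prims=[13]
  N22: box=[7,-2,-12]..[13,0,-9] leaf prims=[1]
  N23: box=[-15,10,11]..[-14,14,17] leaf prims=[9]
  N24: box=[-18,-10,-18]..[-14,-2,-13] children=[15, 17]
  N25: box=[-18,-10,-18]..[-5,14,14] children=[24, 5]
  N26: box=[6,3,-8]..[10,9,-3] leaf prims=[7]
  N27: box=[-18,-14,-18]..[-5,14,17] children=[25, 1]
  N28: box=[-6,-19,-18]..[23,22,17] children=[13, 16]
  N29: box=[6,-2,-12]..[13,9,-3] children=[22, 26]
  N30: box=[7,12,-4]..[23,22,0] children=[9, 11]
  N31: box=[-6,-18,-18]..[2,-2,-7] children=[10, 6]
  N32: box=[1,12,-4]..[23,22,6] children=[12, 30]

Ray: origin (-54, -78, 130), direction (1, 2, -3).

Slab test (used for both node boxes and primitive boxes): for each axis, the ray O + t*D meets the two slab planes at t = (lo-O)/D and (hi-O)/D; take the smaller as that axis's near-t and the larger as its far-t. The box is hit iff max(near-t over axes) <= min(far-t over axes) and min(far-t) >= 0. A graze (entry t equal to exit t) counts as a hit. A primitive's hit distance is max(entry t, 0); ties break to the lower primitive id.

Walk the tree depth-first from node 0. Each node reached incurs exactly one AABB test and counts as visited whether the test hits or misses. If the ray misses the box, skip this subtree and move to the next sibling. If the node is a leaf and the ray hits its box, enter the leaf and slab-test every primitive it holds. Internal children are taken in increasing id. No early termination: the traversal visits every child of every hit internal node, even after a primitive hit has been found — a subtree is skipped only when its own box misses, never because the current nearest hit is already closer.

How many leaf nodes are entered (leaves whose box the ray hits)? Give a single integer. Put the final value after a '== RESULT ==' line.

Trace the traversal:
N0 x:[36,77] y:[59/2,50] z:[113/3,148/3] -> hit [113/3,148/3], descend [27, 28]
  N27 x:[36,49] y:[32,46] z:[113/3,148/3] -> hit [113/3,46], descend [1, 25]
    N1 x:[36,48] y:[32,46] z:[113/3,119/3] -> hit [113/3,119/3], descend [4, 8]
      N4 x:[37,43] y:[39,46] z:[113/3,119/3] -> hit [39,119/3], descend [21, 23]
        N21 x:[37,43] y:[39,41] z:[115/3,39] -> hit [39,39] leaf, test {P13@t=39}
        N23 x:[39,40] y:[44,46] z:[113/3,119/3] -> miss, prune
      N8 x:[36,48] y:[32,38] z:[39,119/3] -> miss, prune
    N25 x:[36,49] y:[34,46] z:[116/3,148/3] -> hit [116/3,46], descend [5, 24]
      N5 x:[47,49] y:[43,46] z:[116/3,122/3] -> miss, prune
      N24 x:[36,40] y:[34,38] z:[143/3,148/3] -> miss, prune
  N28 x:[48,77] y:[59/2,50] z:[113/3,148/3] -> hit [48,148/3], descend [13, 16]
    N13 x:[48,57] y:[59/2,77/2] z:[113/3,148/3] -> miss, prune
    N16 x:[55,77] y:[38,50] z:[124/3,142/3] -> miss, prune

Visited [0, 27, 1, 4, 21, 23, 8, 25, 5, 24, 28, 13, 16]. Tests: 13 box, 1 leaf. Nearest: P13.

== RESULT ==
1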